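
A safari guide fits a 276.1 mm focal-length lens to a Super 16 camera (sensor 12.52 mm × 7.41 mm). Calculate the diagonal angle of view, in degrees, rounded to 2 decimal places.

Sensor diagonal = √(12.52² + 7.41²) = √211.6585 ≈ 14.5485 mm.
Angle of view α = 2·arctan(d/2f) with d = 14.5485 mm and f = 276.1 mm.
d/2f = 0.02635; arctan(0.02635) ≈ 1.5092°, so α ≈ 3.0184°.

3.02°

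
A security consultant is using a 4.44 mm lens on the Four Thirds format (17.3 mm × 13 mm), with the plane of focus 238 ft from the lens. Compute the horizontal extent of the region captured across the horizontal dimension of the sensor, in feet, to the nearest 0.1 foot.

927.3 ft

dₒ: 238 ft × 304.8 mm/ft = 72542.40 mm.
Similar triangles through the lens centre give W/dₒ = w/dᵢ; with 1/f = 1/dₒ + 1/dᵢ this gives W = w·(dₒ − f)/f.
W = 17.3 mm × (72542.4 − 4.44) / 4.44 = 17.3 × 16337.3779 ≈ 282636.637 mm = 282636.637/304.8 ft = 927.286 ft.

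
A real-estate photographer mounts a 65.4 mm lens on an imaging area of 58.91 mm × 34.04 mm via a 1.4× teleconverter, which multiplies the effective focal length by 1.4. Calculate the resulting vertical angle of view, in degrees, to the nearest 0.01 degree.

Effective focal length f = 65.4 × 1.4 = 91.56 mm.
α = 2·arctan(34.04 / (2 × 91.56)) = 2·arctan(0.18589) ≈ 21.0609°.

21.06°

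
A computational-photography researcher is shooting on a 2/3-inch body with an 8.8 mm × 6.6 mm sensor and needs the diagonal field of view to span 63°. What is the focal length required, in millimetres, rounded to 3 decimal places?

Sensor diagonal = √(8.8² + 6.6²) = √121.0000 ≈ 11.0000 mm.
From α = 2·arctan(d/2f) we get f = d / (2·tan(α/2)).
With d = 11.0000 mm and α/2 = 31.5°, tan(α/2) ≈ 0.61280, so f ≈ 11.0000 / 1.22560 ≈ 8.9752 mm.

8.975 mm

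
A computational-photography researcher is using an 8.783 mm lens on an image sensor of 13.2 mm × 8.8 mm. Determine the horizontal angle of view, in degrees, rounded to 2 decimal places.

Angle of view α = 2·arctan(w/2f) with w = 13.2 mm and f = 8.783 mm.
w/2f = 0.75145; arctan(0.75145) ≈ 36.9231°, so α ≈ 73.8462°.

73.85°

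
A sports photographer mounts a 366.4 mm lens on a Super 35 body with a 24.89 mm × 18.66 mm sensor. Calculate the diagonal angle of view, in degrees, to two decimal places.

Sensor diagonal = √(24.89² + 18.66²) = √967.7077 ≈ 31.1080 mm.
Angle of view α = 2·arctan(d/2f) with d = 31.1080 mm and f = 366.4 mm.
d/2f = 0.04245; arctan(0.04245) ≈ 2.4308°, so α ≈ 4.8616°.

4.86°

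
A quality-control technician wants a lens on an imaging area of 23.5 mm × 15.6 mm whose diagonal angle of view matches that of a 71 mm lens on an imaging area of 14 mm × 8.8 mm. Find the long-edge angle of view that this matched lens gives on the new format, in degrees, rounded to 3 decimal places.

Sensor diagonal = √(14² + 8.8²) = √273.4400 ≈ 16.5360 mm.
Sensor diagonal = √(23.5² + 15.6²) = √795.6100 ≈ 28.2066 mm.
Equal diagonal AOV ⇒ f₂ = f₁ · 28.2066/16.5360 = 71 × 1.70576 ≈ 121.1093 mm.
Long-edge AOV on the new format = 2·arctan(23.5 / (2 × 121.1093)) = 2·arctan(0.09702) ≈ 11.0830°.

11.083°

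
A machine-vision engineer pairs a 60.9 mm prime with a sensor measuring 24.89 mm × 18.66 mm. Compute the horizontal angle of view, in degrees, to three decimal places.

Angle of view α = 2·arctan(w/2f) with w = 24.89 mm and f = 60.9 mm.
w/2f = 0.20435; arctan(0.20435) ≈ 11.5495°, so α ≈ 23.0989°.

23.099°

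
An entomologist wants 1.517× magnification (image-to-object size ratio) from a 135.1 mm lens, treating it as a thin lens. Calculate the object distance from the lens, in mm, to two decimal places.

With m = dᵢ/dₒ and 1/f = 1/dₒ + 1/dᵢ, substituting dᵢ = m·dₒ gives 1/f = (1 + 1/m)/dₒ, hence dₒ = f·(1 + 1/m).
dₒ = 135.1 × (1 + 1/1.517) = 135.1 × 1.65920 ≈ 224.157 mm.

224.16 mm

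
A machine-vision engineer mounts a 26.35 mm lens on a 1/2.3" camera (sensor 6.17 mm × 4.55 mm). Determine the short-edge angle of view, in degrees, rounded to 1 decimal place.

9.9°

Angle of view α = 2·arctan(h/2f) with h = 4.55 mm and f = 26.35 mm.
h/2f = 0.08634; arctan(0.08634) ≈ 4.9346°, so α ≈ 9.8691°.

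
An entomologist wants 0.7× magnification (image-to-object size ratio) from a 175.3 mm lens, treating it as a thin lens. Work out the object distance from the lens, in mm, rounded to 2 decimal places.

425.73 mm

With m = dᵢ/dₒ and 1/f = 1/dₒ + 1/dᵢ, substituting dᵢ = m·dₒ gives 1/f = (1 + 1/m)/dₒ, hence dₒ = f·(1 + 1/m).
dₒ = 175.3 × (1 + 1/0.7) = 175.3 × 2.42857 ≈ 425.729 mm.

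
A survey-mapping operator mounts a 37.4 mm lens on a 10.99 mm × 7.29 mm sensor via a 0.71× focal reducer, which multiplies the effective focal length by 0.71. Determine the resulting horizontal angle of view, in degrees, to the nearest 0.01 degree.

Effective focal length f = 37.4 × 0.71 = 26.554 mm.
α = 2·arctan(10.99 / (2 × 26.554)) = 2·arctan(0.20694) ≈ 23.3832°.

23.38°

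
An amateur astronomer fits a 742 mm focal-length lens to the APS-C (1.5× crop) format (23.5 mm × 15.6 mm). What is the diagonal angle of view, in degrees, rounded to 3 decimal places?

Sensor diagonal = √(23.5² + 15.6²) = √795.6100 ≈ 28.2066 mm.
Angle of view α = 2·arctan(d/2f) with d = 28.2066 mm and f = 742 mm.
d/2f = 0.01901; arctan(0.01901) ≈ 1.0889°, so α ≈ 2.1778°.

2.178°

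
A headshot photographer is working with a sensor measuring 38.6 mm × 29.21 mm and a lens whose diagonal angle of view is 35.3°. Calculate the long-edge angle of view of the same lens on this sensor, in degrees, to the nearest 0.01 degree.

Sensor diagonal = √(38.6² + 29.21²) = √2343.1841 ≈ 48.4064 mm.
From the diagonal AOV: f = 48.4064 / (2·tan(17.65°)) = 48.4064 / 0.63636 ≈ 76.0678 mm.
Long-edge AOV = 2·arctan(38.6 / (2 × 76.0678)) = 2·arctan(0.25372) ≈ 28.4734°.

28.47°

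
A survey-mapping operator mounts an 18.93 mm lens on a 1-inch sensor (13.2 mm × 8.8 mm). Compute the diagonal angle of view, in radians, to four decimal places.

Sensor diagonal = √(13.2² + 8.8²) = √251.6800 ≈ 15.8644 mm.
Angle of view α = 2·arctan(d/2f) with d = 15.8644 mm and f = 18.93 mm.
d/2f = 0.41903; arctan(0.41903) ≈ 0.3968 rad, so α ≈ 0.7936 rad.

0.7936 rad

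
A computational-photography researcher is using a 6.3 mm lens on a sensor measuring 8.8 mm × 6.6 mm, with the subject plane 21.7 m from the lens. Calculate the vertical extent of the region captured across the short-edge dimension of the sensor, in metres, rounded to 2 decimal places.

dₒ: 21.7 m = 21700 mm.
Similar triangles through the lens centre give W/dₒ = h/dᵢ; with 1/f = 1/dₒ + 1/dᵢ this gives W = h·(dₒ − f)/f.
W = 6.6 mm × (21700 − 6.3) / 6.3 = 6.6 × 3443.4444 ≈ 22726.733 mm = 22.7267 m.

22.73 m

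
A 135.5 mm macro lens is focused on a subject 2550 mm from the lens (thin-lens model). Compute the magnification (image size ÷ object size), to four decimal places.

Thin lens: 1/f = 1/dₒ + 1/dᵢ → 1/dᵢ = 1/135.5 − 1/2550 = 0.0069879 mm⁻¹, so dᵢ ≈ 143.1042 mm.
Magnification m = dᵢ/dₒ = 143.1042/2550 ≈ 0.05612.

0.0561×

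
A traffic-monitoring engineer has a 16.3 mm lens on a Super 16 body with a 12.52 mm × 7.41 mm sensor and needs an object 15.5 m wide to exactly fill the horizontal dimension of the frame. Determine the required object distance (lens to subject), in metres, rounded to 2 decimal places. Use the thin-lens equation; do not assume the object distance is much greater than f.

20.20 m

W: 15.5 m = 15500 mm.
Magnification m = w/W = dᵢ/dₒ; combined with 1/f = 1/dₒ + 1/dᵢ this gives dₒ = f·(1 + W/w).
dₒ = 16.3 mm × (1 + 15500/12.52) = 16.3 × 1239.0192 ≈ 20196.012 mm = 20.196 m.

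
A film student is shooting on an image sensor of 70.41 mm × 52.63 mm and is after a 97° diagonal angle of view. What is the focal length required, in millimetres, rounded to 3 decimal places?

Sensor diagonal = √(70.41² + 52.63²) = √7727.4850 ≈ 87.9061 mm.
From α = 2·arctan(d/2f) we get f = d / (2·tan(α/2)).
With d = 87.9061 mm and α/2 = 48.5°, tan(α/2) ≈ 1.13029, so f ≈ 87.9061 / 2.26059 ≈ 38.8864 mm.

38.886 mm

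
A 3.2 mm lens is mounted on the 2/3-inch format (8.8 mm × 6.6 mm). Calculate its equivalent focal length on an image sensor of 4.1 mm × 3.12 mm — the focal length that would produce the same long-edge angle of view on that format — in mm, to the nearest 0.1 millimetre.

1.5 mm

Equal angle of view means equal width/f ratio, so f₂ = f₁ · (width₂/width₁) = 3.2 × 4.1/8.8.
f₂ = 3.2 × 0.46591 ≈ 1.491 mm.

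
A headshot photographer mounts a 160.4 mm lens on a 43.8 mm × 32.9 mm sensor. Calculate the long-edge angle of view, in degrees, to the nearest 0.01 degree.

Angle of view α = 2·arctan(w/2f) with w = 43.8 mm and f = 160.4 mm.
w/2f = 0.13653; arctan(0.13653) ≈ 7.7747°, so α ≈ 15.5495°.

15.55°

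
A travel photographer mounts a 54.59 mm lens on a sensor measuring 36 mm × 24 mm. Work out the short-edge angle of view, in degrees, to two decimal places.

Angle of view α = 2·arctan(h/2f) with h = 24 mm and f = 54.59 mm.
h/2f = 0.21982; arctan(0.21982) ≈ 12.3976°, so α ≈ 24.7952°.

24.80°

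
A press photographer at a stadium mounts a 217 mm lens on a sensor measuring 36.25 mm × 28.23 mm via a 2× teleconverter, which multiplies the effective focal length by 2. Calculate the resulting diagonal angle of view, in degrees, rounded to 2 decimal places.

6.06°

Effective focal length f = 217 × 2 = 434 mm.
Sensor diagonal = √(36.25² + 28.23²) = √2110.9954 ≈ 45.9456 mm.
α = 2·arctan(45.946 / (2 × 434)) = 2·arctan(0.05293) ≈ 6.0600°.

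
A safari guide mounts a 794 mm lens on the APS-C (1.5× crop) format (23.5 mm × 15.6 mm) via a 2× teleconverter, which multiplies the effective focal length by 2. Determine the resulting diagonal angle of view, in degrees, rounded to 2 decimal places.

1.02°

Effective focal length f = 794 × 2 = 1588 mm.
Sensor diagonal = √(23.5² + 15.6²) = √795.6100 ≈ 28.2066 mm.
α = 2·arctan(28.207 / (2 × 1588)) = 2·arctan(0.00888) ≈ 1.0177°.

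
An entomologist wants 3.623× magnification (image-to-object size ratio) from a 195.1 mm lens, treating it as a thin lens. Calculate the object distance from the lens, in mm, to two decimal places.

248.95 mm

With m = dᵢ/dₒ and 1/f = 1/dₒ + 1/dᵢ, substituting dᵢ = m·dₒ gives 1/f = (1 + 1/m)/dₒ, hence dₒ = f·(1 + 1/m).
dₒ = 195.1 × (1 + 1/3.623) = 195.1 × 1.27601 ≈ 248.950 mm.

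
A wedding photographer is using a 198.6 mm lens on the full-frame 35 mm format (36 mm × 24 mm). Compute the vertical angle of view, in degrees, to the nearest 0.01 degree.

Angle of view α = 2·arctan(h/2f) with h = 24 mm and f = 198.6 mm.
h/2f = 0.06042; arctan(0.06042) ≈ 3.4578°, so α ≈ 6.9156°.

6.92°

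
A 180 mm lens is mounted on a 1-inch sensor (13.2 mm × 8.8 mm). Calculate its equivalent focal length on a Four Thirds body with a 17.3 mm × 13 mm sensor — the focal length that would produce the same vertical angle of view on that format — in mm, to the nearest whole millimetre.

266 mm

Equal angle of view means equal height/f ratio, so f₂ = f₁ · (height₂/height₁) = 180 × 13/8.8.
f₂ = 180 × 1.47727 ≈ 265.909 mm.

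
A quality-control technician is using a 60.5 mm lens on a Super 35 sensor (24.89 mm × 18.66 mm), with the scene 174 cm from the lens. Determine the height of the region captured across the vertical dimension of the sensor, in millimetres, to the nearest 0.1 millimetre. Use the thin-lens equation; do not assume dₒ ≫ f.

dₒ: 174 cm = 1740 mm.
Similar triangles through the lens centre give W/dₒ = h/dᵢ; with 1/f = 1/dₒ + 1/dᵢ this gives W = h·(dₒ − f)/f.
W = 18.66 mm × (1740 − 60.5) / 60.5 = 18.66 × 27.7603 ≈ 518.008 mm.

518.0 mm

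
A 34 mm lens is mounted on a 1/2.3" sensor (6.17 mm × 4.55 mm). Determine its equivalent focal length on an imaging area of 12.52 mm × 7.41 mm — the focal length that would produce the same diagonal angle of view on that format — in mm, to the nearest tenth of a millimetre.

Sensor diagonal = √(6.17² + 4.55²) = √58.7714 ≈ 7.6663 mm.
Sensor diagonal = √(12.52² + 7.41²) = √211.6585 ≈ 14.5485 mm.
Equal angle of view means equal diagonal/f ratio, so f₂ = f₁ · (diagonal₂/diagonal₁) = 34 × 14.5485/7.6663.
f₂ = 34 × 1.89773 ≈ 64.523 mm.

64.5 mm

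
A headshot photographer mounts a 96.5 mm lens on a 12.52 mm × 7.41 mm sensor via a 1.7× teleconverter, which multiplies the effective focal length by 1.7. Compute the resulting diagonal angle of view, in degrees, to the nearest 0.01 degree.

5.08°

Effective focal length f = 96.5 × 1.7 = 164.05 mm.
Sensor diagonal = √(12.52² + 7.41²) = √211.6585 ≈ 14.5485 mm.
α = 2·arctan(14.548 / (2 × 164.05)) = 2·arctan(0.04434) ≈ 5.0778°.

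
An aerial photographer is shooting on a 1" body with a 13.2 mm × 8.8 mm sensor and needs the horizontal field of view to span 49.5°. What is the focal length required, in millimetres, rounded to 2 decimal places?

14.32 mm

From α = 2·arctan(w/2f) we get f = w / (2·tan(α/2)).
With w = 13.2 mm and α/2 = 24.75°, tan(α/2) ≈ 0.46101, so f ≈ 13.2 / 0.92201 ≈ 14.3165 mm.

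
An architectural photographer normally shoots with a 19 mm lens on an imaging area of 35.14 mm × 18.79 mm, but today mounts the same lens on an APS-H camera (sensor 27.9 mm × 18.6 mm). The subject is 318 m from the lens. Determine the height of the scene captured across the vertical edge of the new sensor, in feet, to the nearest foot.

The focal length stays 19 mm; the relevant sensor dimension is now h = 18.6 mm. Object distance dₒ = 318 m = 318000 mm.
Thin-lens field height W = h·(dₒ − f)/f = 18.6 × (318000 − 19)/19 ≈ 311286.663 mm = 311286.663/304.8 ft = 1021.28 ft.

1021 ft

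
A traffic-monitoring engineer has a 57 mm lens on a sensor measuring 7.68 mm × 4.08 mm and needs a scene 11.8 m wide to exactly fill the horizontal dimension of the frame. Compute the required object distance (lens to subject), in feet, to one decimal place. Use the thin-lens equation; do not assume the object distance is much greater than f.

287.5 ft

W: 11.8 m = 11800 mm.
Magnification m = w/W = dᵢ/dₒ; combined with 1/f = 1/dₒ + 1/dᵢ this gives dₒ = f·(1 + W/w).
dₒ = 57 mm × (1 + 11800/7.68) = 57 × 1537.4583 ≈ 87635.125 mm = 87635.125/304.8 ft = 287.517 ft.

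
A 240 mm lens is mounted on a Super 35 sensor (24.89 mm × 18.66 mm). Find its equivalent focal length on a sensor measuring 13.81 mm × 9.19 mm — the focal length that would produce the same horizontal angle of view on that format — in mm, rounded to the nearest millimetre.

133 mm

Equal angle of view means equal width/f ratio, so f₂ = f₁ · (width₂/width₁) = 240 × 13.81/24.89.
f₂ = 240 × 0.55484 ≈ 133.162 mm.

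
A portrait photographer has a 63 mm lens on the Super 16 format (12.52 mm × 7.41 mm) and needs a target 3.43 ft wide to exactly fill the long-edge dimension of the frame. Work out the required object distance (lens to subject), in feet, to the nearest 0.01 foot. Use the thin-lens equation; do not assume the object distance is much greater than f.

17.47 ft

W: 3.43 ft × 304.8 mm/ft = 1045.46 mm.
Magnification m = w/W = dᵢ/dₒ; combined with 1/f = 1/dₒ + 1/dᵢ this gives dₒ = f·(1 + W/w).
dₒ = 63 mm × (1 + 1045.46/12.52) = 63 × 84.5035 ≈ 5323.721 mm = 5323.721/304.8 ft = 17.4663 ft.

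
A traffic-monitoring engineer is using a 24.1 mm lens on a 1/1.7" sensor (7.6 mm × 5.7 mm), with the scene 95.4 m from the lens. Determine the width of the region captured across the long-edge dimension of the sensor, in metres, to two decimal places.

dₒ: 95.4 m = 95400 mm.
Similar triangles through the lens centre give W/dₒ = w/dᵢ; with 1/f = 1/dₒ + 1/dᵢ this gives W = w·(dₒ − f)/f.
W = 7.6 mm × (95400 − 24.1) / 24.1 = 7.6 × 3957.5062 ≈ 30077.047 mm = 30.077 m.

30.08 m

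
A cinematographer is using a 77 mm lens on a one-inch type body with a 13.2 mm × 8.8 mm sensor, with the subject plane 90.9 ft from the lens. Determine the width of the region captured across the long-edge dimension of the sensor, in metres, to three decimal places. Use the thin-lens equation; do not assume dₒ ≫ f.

4.736 m

dₒ: 90.9 ft × 304.8 mm/ft = 27706.32 mm.
Similar triangles through the lens centre give W/dₒ = w/dᵢ; with 1/f = 1/dₒ + 1/dᵢ this gives W = w·(dₒ − f)/f.
W = 13.2 mm × (27706.3 − 77) / 77 = 13.2 × 358.8223 ≈ 4736.455 mm = 4.73645 m.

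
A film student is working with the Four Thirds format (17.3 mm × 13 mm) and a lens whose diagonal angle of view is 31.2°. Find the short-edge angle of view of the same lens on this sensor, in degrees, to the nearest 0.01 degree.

19.04°

Sensor diagonal = √(17.3² + 13²) = √468.2900 ≈ 21.6400 mm.
From the diagonal AOV: f = 21.6400 / (2·tan(15.6°)) = 21.6400 / 0.55841 ≈ 38.7529 mm.
Short-edge AOV = 2·arctan(13 / (2 × 38.7529)) = 2·arctan(0.16773) ≈ 19.0431°.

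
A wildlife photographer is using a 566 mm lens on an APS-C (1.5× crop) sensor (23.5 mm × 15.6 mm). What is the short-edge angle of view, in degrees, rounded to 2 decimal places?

1.58°

Angle of view α = 2·arctan(h/2f) with h = 15.6 mm and f = 566 mm.
h/2f = 0.01378; arctan(0.01378) ≈ 0.7895°, so α ≈ 1.5791°.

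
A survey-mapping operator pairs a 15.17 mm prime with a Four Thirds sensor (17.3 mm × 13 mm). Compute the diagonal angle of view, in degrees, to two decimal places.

Sensor diagonal = √(17.3² + 13²) = √468.2900 ≈ 21.6400 mm.
Angle of view α = 2·arctan(d/2f) with d = 21.6400 mm and f = 15.17 mm.
d/2f = 0.71325; arctan(0.71325) ≈ 35.4984°, so α ≈ 70.9967°.

71.00°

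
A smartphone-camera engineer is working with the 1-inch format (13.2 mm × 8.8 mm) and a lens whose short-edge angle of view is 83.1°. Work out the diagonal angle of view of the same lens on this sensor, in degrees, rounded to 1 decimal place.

From the short-edge AOV: f = 8.8 / (2·tan(41.55°)) = 8.8 / 1.77256 ≈ 4.9646 mm.
Sensor diagonal = √(13.2² + 8.8²) = √251.6800 ≈ 15.8644 mm.
Diagonal AOV = 2·arctan(15.8644 / (2 × 4.9646)) = 2·arctan(1.59777) ≈ 115.9173°.

115.9°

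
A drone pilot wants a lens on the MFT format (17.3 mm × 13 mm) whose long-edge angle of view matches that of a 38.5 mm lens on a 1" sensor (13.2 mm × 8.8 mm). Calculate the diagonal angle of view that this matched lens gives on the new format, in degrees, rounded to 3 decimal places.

24.206°

Equal long-edge AOV ⇒ f₂ = f₁ · 17.3/13.2 = 38.5 × 1.31061 ≈ 50.4583 mm.
Sensor diagonal = √(17.3² + 13²) = √468.2900 ≈ 21.6400 mm.
Diagonal AOV on the new format = 2·arctan(21.6400 / (2 × 50.4583)) = 2·arctan(0.21443) ≈ 24.2058°.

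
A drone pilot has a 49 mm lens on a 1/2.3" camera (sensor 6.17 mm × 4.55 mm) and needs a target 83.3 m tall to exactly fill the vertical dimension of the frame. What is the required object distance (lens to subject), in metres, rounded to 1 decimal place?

897.1 m

W: 83.3 m = 83300 mm.
Magnification m = h/W = dᵢ/dₒ; combined with 1/f = 1/dₒ + 1/dᵢ this gives dₒ = f·(1 + W/h).
dₒ = 49 mm × (1 + 83300/4.55) = 49 × 18308.6923 ≈ 897125.923 mm = 897.126 m.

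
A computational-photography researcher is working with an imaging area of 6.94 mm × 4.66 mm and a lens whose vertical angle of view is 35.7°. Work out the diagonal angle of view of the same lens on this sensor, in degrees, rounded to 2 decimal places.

From the vertical AOV: f = 4.66 / (2·tan(17.85°)) = 4.66 / 0.64406 ≈ 7.2354 mm.
Sensor diagonal = √(6.94² + 4.66²) = √69.8792 ≈ 8.3594 mm.
Diagonal AOV = 2·arctan(8.3594 / (2 × 7.2354)) = 2·arctan(0.57767) ≈ 60.0277°.

60.03°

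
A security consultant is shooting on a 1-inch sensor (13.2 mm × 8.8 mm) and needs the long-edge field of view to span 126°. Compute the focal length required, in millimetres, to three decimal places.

3.363 mm

From α = 2·arctan(w/2f) we get f = w / (2·tan(α/2)).
With w = 13.2 mm and α/2 = 63°, tan(α/2) ≈ 1.96261, so f ≈ 13.2 / 3.92522 ≈ 3.3629 mm.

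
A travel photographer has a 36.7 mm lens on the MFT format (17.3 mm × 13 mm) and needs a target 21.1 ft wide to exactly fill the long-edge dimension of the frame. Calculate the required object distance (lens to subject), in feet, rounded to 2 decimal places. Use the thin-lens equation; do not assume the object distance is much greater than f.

44.88 ft

W: 21.1 ft × 304.8 mm/ft = 6431.28 mm.
Magnification m = w/W = dᵢ/dₒ; combined with 1/f = 1/dₒ + 1/dᵢ this gives dₒ = f·(1 + W/w).
dₒ = 36.7 mm × (1 + 6431.28/17.3) = 36.7 × 372.7503 ≈ 13679.935 mm = 13679.935/304.8 ft = 44.8817 ft.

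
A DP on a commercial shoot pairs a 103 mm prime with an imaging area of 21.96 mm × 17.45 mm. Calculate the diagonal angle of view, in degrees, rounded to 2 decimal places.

Sensor diagonal = √(21.96² + 17.45²) = √786.7441 ≈ 28.0490 mm.
Angle of view α = 2·arctan(d/2f) with d = 28.0490 mm and f = 103 mm.
d/2f = 0.13616; arctan(0.13616) ≈ 7.7537°, so α ≈ 15.5074°.

15.51°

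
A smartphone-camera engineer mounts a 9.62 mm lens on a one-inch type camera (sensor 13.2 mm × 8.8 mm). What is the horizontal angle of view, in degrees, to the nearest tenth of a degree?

Angle of view α = 2·arctan(w/2f) with w = 13.2 mm and f = 9.62 mm.
w/2f = 0.68607; arctan(0.68607) ≈ 34.4529°, so α ≈ 68.9058°.

68.9°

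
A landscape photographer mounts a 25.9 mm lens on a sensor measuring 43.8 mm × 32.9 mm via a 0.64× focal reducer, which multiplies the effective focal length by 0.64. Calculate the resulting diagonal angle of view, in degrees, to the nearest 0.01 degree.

117.64°

Effective focal length f = 25.9 × 0.64 = 16.576 mm.
Sensor diagonal = √(43.8² + 32.9²) = √3000.8500 ≈ 54.7800 mm.
α = 2·arctan(54.780 / (2 × 16.576)) = 2·arctan(1.65239) ≈ 117.6367°.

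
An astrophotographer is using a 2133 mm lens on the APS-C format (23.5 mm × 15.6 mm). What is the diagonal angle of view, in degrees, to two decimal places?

Sensor diagonal = √(23.5² + 15.6²) = √795.6100 ≈ 28.2066 mm.
Angle of view α = 2·arctan(d/2f) with d = 28.2066 mm and f = 2133 mm.
d/2f = 0.00661; arctan(0.00661) ≈ 0.3788°, so α ≈ 0.7577°.

0.76°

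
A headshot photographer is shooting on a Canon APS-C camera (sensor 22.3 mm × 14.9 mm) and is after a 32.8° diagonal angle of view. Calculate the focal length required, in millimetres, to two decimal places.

45.56 mm

Sensor diagonal = √(22.3² + 14.9²) = √719.3000 ≈ 26.8198 mm.
From α = 2·arctan(d/2f) we get f = d / (2·tan(α/2)).
With d = 26.8198 mm and α/2 = 16.4°, tan(α/2) ≈ 0.29432, so f ≈ 26.8198 / 0.58863 ≈ 45.5629 mm.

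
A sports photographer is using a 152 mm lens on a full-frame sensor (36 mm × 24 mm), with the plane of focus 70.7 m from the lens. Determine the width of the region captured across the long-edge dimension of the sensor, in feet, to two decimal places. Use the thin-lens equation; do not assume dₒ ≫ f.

dₒ: 70.7 m = 70700 mm.
Similar triangles through the lens centre give W/dₒ = w/dᵢ; with 1/f = 1/dₒ + 1/dᵢ this gives W = w·(dₒ − f)/f.
W = 36 mm × (70700 − 152) / 152 = 36 × 464.1316 ≈ 16708.737 mm = 16708.737/304.8 ft = 54.8187 ft.

54.82 ft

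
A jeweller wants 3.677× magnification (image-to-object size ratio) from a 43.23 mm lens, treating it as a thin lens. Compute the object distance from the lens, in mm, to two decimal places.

54.99 mm

With m = dᵢ/dₒ and 1/f = 1/dₒ + 1/dᵢ, substituting dᵢ = m·dₒ gives 1/f = (1 + 1/m)/dₒ, hence dₒ = f·(1 + 1/m).
dₒ = 43.23 × (1 + 1/3.677) = 43.23 × 1.27196 ≈ 54.987 mm.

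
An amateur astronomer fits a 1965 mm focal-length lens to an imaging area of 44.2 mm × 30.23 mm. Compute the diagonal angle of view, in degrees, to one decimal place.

Sensor diagonal = √(44.2² + 30.23²) = √2867.4929 ≈ 53.5490 mm.
Angle of view α = 2·arctan(d/2f) with d = 53.5490 mm and f = 1965 mm.
d/2f = 0.01363; arctan(0.01363) ≈ 0.7806°, so α ≈ 1.5613°.

1.6°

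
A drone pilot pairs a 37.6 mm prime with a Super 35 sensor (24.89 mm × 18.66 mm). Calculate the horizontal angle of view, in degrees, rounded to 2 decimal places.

Angle of view α = 2·arctan(w/2f) with w = 24.89 mm and f = 37.6 mm.
w/2f = 0.33098; arctan(0.33098) ≈ 18.3137°, so α ≈ 36.6274°.

36.63°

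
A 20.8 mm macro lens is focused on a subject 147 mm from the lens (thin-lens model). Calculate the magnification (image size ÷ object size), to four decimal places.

Thin lens: 1/f = 1/dₒ + 1/dᵢ → 1/dᵢ = 1/20.8 − 1/147 = 0.0412742 mm⁻¹, so dᵢ ≈ 24.2282 mm.
Magnification m = dᵢ/dₒ = 24.2282/147 ≈ 0.16482.

0.1648×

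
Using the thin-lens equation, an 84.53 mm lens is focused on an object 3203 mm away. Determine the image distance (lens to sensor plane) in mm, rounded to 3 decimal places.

1/dᵢ = 1/f − 1/dₒ = 1/84.53 − 1/3203 = 0.0115179 mm⁻¹.
dᵢ = 1/0.0115179 ≈ 86.8213 mm.

86.821 mm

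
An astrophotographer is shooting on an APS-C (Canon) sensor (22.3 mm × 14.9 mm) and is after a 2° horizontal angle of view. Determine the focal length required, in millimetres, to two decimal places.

From α = 2·arctan(w/2f) we get f = w / (2·tan(α/2)).
With w = 22.3 mm and α/2 = 1°, tan(α/2) ≈ 0.01746, so f ≈ 22.3 / 0.03491 ≈ 638.7831 mm.

638.78 mm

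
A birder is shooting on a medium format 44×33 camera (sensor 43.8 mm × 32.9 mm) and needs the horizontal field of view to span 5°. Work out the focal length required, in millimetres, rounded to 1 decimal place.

501.6 mm

From α = 2·arctan(w/2f) we get f = w / (2·tan(α/2)).
With w = 43.8 mm and α/2 = 2.5°, tan(α/2) ≈ 0.04366, so f ≈ 43.8 / 0.08732 ≈ 501.5925 mm.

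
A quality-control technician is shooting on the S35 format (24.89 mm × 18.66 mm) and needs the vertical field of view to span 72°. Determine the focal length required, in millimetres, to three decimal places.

12.842 mm

From α = 2·arctan(h/2f) we get f = h / (2·tan(α/2)).
With h = 18.66 mm and α/2 = 36°, tan(α/2) ≈ 0.72654, so f ≈ 18.66 / 1.45309 ≈ 12.8416 mm.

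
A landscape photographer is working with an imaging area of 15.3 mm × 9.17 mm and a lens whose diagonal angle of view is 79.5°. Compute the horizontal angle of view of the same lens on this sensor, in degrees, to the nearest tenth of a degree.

Sensor diagonal = √(15.3² + 9.17²) = √318.1789 ≈ 17.8376 mm.
From the diagonal AOV: f = 17.8376 / (2·tan(39.75°)) = 17.8376 / 1.66338 ≈ 10.7237 mm.
Horizontal AOV = 2·arctan(15.3 / (2 × 10.7237)) = 2·arctan(0.71337) ≈ 71.0062°.

71.0°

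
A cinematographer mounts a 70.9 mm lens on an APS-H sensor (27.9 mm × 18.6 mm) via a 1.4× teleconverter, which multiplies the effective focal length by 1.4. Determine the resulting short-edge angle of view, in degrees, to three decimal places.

Effective focal length f = 70.9 × 1.4 = 99.26 mm.
α = 2·arctan(18.6 / (2 × 99.26)) = 2·arctan(0.09369) ≈ 10.7052°.

10.705°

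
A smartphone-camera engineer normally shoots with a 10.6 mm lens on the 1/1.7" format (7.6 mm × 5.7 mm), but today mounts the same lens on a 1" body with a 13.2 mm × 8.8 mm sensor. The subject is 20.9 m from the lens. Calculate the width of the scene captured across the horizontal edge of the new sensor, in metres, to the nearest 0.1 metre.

26.0 m

The focal length stays 10.6 mm; the relevant sensor dimension is now w = 13.2 mm. Object distance dₒ = 20.9 m = 20900 mm.
Thin-lens field width W = w·(dₒ − f)/f = 13.2 × (20900 − 10.6)/10.6 ≈ 26013.215 mm = 26.0132 m.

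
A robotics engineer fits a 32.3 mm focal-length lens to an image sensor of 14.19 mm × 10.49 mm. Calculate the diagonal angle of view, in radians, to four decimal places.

Sensor diagonal = √(14.19² + 10.49²) = √311.3962 ≈ 17.6464 mm.
Angle of view α = 2·arctan(d/2f) with d = 17.6464 mm and f = 32.3 mm.
d/2f = 0.27316; arctan(0.27316) ≈ 0.2667 rad, so α ≈ 0.5333 rad.

0.5333 rad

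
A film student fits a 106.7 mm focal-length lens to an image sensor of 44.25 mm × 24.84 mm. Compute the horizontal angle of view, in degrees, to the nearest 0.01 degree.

Angle of view α = 2·arctan(w/2f) with w = 44.25 mm and f = 106.7 mm.
w/2f = 0.20736; arctan(0.20736) ≈ 11.7147°, so α ≈ 23.4293°.

23.43°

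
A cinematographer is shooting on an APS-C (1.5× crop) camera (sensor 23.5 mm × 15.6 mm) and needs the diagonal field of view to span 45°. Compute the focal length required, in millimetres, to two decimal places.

Sensor diagonal = √(23.5² + 15.6²) = √795.6100 ≈ 28.2066 mm.
From α = 2·arctan(d/2f) we get f = d / (2·tan(α/2)).
With d = 28.2066 mm and α/2 = 22.5°, tan(α/2) ≈ 0.41421, so f ≈ 28.2066 / 0.82843 ≈ 34.0483 mm.

34.05 mm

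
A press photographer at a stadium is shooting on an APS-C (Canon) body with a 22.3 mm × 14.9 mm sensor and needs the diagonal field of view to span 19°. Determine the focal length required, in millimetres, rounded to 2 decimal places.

80.13 mm

Sensor diagonal = √(22.3² + 14.9²) = √719.3000 ≈ 26.8198 mm.
From α = 2·arctan(d/2f) we get f = d / (2·tan(α/2)).
With d = 26.8198 mm and α/2 = 9.5°, tan(α/2) ≈ 0.16734, so f ≈ 26.8198 / 0.33469 ≈ 80.1343 mm.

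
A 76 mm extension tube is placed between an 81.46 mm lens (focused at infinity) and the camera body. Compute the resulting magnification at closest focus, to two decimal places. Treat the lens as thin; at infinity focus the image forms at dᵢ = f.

The tube moves the image plane from f to f + e, so dᵢ = 81.46 + 76 = 157.46 mm. Focus is achieved when 1/f = 1/dₒ + 1/dᵢ, giving dₒ = 1/(1/f − 1/(f+e)).
Magnification m = dᵢ/dₒ = (f+e)·(1/f − 1/(f+e)) = e/f = 76/81.46 ≈ 0.9330.

0.93×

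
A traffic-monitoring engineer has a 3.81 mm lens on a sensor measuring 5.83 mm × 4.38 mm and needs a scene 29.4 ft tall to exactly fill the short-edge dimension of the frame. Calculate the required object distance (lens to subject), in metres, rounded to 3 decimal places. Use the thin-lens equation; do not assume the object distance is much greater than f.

7.799 m

W: 29.4 ft × 304.8 mm/ft = 8961.12 mm.
Magnification m = h/W = dᵢ/dₒ; combined with 1/f = 1/dₒ + 1/dᵢ this gives dₒ = f·(1 + W/h).
dₒ = 3.81 mm × (1 + 8961.12/4.38) = 3.81 × 2046.9177 ≈ 7798.757 mm = 7.79876 m.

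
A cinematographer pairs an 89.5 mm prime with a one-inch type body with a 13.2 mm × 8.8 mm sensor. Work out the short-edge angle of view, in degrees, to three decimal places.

5.629°

Angle of view α = 2·arctan(h/2f) with h = 8.8 mm and f = 89.5 mm.
h/2f = 0.04916; arctan(0.04916) ≈ 2.8145°, so α ≈ 5.6290°.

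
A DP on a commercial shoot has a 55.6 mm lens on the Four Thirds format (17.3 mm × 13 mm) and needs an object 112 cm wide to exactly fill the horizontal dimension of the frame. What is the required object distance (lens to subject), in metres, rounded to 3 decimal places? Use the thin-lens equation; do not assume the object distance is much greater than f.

W: 112 cm = 1120 mm.
Magnification m = w/W = dᵢ/dₒ; combined with 1/f = 1/dₒ + 1/dᵢ this gives dₒ = f·(1 + W/w).
dₒ = 55.6 mm × (1 + 1120/17.3) = 55.6 × 65.7399 ≈ 3655.138 mm = 3.65514 m.

3.655 m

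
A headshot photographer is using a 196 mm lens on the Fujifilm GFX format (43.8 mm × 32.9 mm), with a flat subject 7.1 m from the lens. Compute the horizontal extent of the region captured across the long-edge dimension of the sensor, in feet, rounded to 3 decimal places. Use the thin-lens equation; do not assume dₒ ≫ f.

5.062 ft

dₒ: 7.1 m = 7100 mm.
Similar triangles through the lens centre give W/dₒ = w/dᵢ; with 1/f = 1/dₒ + 1/dᵢ this gives W = w·(dₒ − f)/f.
W = 43.8 mm × (7100 − 196) / 196 = 43.8 × 35.2245 ≈ 1542.833 mm = 1542.833/304.8 ft = 5.06179 ft.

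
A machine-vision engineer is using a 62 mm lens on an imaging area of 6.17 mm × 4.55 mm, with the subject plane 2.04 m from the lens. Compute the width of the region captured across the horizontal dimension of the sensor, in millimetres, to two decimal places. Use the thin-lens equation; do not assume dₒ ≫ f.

dₒ: 2.04 m = 2040 mm.
Similar triangles through the lens centre give W/dₒ = w/dᵢ; with 1/f = 1/dₒ + 1/dᵢ this gives W = w·(dₒ − f)/f.
W = 6.17 mm × (2040 − 62) / 62 = 6.17 × 31.9032 ≈ 196.843 mm.

196.84 mm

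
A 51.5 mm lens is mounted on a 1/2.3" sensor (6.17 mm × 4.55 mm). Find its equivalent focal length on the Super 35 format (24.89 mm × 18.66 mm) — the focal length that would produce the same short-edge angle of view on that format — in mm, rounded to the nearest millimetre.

Equal angle of view means equal height/f ratio, so f₂ = f₁ · (height₂/height₁) = 51.5 × 18.66/4.55.
f₂ = 51.5 × 4.10110 ≈ 211.207 mm.

211 mm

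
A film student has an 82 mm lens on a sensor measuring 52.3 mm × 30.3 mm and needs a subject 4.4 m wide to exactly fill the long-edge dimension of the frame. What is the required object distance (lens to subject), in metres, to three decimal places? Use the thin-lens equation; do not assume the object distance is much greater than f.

W: 4.4 m = 4400 mm.
Magnification m = w/W = dᵢ/dₒ; combined with 1/f = 1/dₒ + 1/dᵢ this gives dₒ = f·(1 + W/w).
dₒ = 82 mm × (1 + 4400/52.3) = 82 × 85.1300 ≈ 6980.662 mm = 6.98066 m.

6.981 m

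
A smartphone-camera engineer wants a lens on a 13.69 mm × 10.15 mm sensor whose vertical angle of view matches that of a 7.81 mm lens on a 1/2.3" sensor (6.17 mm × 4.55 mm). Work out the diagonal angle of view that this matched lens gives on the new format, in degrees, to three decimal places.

Equal vertical AOV ⇒ f₂ = f₁ · 10.15/4.55 = 7.81 × 2.23077 ≈ 17.4223 mm.
Sensor diagonal = √(13.69² + 10.15²) = √290.4386 ≈ 17.0423 mm.
Diagonal AOV on the new format = 2·arctan(17.0423 / (2 × 17.4223)) = 2·arctan(0.48909) ≈ 52.1259°.

52.126°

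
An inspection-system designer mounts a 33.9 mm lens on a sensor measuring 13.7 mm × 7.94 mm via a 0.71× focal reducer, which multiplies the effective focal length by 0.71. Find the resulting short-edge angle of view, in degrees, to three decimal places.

Effective focal length f = 33.9 × 0.71 = 24.069 mm.
α = 2·arctan(7.94 / (2 × 24.069)) = 2·arctan(0.16494) ≈ 18.7324°.

18.732°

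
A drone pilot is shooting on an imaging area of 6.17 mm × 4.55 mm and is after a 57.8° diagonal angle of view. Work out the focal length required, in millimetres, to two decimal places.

6.94 mm

Sensor diagonal = √(6.17² + 4.55²) = √58.7714 ≈ 7.6663 mm.
From α = 2·arctan(d/2f) we get f = d / (2·tan(α/2)).
With d = 7.6663 mm and α/2 = 28.9°, tan(α/2) ≈ 0.55203, so f ≈ 7.6663 / 1.10406 ≈ 6.9437 mm.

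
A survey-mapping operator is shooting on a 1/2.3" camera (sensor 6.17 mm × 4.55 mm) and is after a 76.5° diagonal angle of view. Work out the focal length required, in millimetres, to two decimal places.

4.86 mm

Sensor diagonal = √(6.17² + 4.55²) = √58.7714 ≈ 7.6663 mm.
From α = 2·arctan(d/2f) we get f = d / (2·tan(α/2)).
With d = 7.6663 mm and α/2 = 38.25°, tan(α/2) ≈ 0.78834, so f ≈ 7.6663 / 1.57667 ≈ 4.8623 mm.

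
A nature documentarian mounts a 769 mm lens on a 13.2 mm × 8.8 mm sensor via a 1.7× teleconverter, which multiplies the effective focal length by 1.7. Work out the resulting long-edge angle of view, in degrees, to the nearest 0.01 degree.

Effective focal length f = 769 × 1.7 = 1307.3 mm.
α = 2·arctan(13.2 / (2 × 1307.3)) = 2·arctan(0.00505) ≈ 0.5785°.

0.58°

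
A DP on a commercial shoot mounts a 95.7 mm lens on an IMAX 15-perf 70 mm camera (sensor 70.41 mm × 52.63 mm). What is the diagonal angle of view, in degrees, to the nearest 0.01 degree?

49.34°

Sensor diagonal = √(70.41² + 52.63²) = √7727.4850 ≈ 87.9061 mm.
Angle of view α = 2·arctan(d/2f) with d = 87.9061 mm and f = 95.7 mm.
d/2f = 0.45928; arctan(0.45928) ≈ 24.6684°, so α ≈ 49.3367°.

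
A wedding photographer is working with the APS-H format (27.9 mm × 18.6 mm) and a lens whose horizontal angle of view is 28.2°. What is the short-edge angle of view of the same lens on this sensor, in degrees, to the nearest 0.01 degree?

From the horizontal AOV: f = 27.9 / (2·tan(14.1°)) = 27.9 / 0.50237 ≈ 55.5373 mm.
Short-edge AOV = 2·arctan(18.6 / (2 × 55.5373)) = 2·arctan(0.16746) ≈ 19.0125°.

19.01°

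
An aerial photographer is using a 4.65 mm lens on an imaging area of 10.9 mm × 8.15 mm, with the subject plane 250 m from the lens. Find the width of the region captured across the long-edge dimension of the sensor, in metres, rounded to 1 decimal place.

dₒ: 250 m = 250000 mm.
Similar triangles through the lens centre give W/dₒ = w/dᵢ; with 1/f = 1/dₒ + 1/dᵢ this gives W = w·(dₒ − f)/f.
W = 10.9 mm × (250000 − 4.65) / 4.65 = 10.9 × 53762.4409 ≈ 586010.605 mm = 586.011 m.

586.0 m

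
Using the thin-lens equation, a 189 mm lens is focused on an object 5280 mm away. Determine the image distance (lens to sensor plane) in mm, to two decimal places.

1/dᵢ = 1/f − 1/dₒ = 1/189 − 1/5280 = 0.0051016 mm⁻¹.
dᵢ = 1/0.0051016 ≈ 196.0165 mm.

196.02 mm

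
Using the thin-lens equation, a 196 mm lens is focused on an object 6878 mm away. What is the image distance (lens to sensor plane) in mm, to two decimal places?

1/dᵢ = 1/f − 1/dₒ = 1/196 − 1/6878 = 0.0049566 mm⁻¹.
dᵢ = 1/0.0049566 ≈ 201.7492 mm.

201.75 mm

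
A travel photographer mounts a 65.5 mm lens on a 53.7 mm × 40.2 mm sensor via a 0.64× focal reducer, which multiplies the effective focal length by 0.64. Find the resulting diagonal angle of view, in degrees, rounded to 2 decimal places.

Effective focal length f = 65.5 × 0.64 = 41.92 mm.
Sensor diagonal = √(53.7² + 40.2²) = √4499.7300 ≈ 67.0800 mm.
α = 2·arctan(67.080 / (2 × 41.92)) = 2·arctan(0.80010) ≈ 77.3263°.

77.33°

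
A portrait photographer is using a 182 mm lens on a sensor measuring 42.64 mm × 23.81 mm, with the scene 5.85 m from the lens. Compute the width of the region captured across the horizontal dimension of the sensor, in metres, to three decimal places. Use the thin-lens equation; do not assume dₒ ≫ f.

1.328 m

dₒ: 5.85 m = 5850 mm.
Similar triangles through the lens centre give W/dₒ = w/dᵢ; with 1/f = 1/dₒ + 1/dᵢ this gives W = w·(dₒ − f)/f.
W = 42.64 mm × (5850 − 182) / 182 = 42.64 × 31.1429 ≈ 1327.931 mm = 1.32793 m.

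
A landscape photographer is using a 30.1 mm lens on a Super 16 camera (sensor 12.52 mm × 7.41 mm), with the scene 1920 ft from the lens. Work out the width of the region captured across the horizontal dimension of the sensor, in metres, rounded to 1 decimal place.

243.4 m

dₒ: 1920 ft × 304.8 mm/ft = 585215.98 mm.
Similar triangles through the lens centre give W/dₒ = w/dᵢ; with 1/f = 1/dₒ + 1/dᵢ this gives W = w·(dₒ − f)/f.
W = 12.52 mm × (585216 − 30.1) / 30.1 = 12.52 × 19441.3914 ≈ 243406.220 mm = 243.406 m.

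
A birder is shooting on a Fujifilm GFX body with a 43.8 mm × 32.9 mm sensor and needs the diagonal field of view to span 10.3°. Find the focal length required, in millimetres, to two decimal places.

303.90 mm

Sensor diagonal = √(43.8² + 32.9²) = √3000.8500 ≈ 54.7800 mm.
From α = 2·arctan(d/2f) we get f = d / (2·tan(α/2)).
With d = 54.7800 mm and α/2 = 5.15°, tan(α/2) ≈ 0.09013, so f ≈ 54.7800 / 0.18025 ≈ 303.9035 mm.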